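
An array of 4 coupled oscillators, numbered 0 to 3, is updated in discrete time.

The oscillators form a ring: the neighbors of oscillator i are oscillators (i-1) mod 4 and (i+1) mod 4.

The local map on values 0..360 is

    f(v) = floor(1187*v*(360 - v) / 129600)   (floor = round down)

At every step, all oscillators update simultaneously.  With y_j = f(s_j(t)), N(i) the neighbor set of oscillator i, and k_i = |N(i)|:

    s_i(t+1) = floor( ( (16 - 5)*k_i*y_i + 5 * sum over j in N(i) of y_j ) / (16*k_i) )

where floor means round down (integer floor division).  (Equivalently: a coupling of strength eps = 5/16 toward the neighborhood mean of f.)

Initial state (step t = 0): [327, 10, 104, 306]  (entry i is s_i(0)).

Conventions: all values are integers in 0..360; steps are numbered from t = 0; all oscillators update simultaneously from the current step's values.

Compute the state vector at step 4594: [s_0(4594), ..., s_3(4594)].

Simulating step by step:
t=0: [327, 10, 104, 306]
t=1: [95, 75, 195, 157]
t=2: [234, 215, 278, 281]
t=3: [261, 270, 219, 214]
t=4: [241, 233, 273, 277]
t=5: [255, 261, 224, 219]
t=6: [249, 244, 272, 275]
t=7: [247, 251, 224, 220]
t=8: [258, 255, 274, 277]
t=9: [236, 239, 218, 215]
t=10: [270, 267, 280, 282]
t=11: [219, 222, 207, 204]
t=12: [283, 281, 288, 289]
t=13: [197, 200, 190, 189]
t=14: [294, 293, 294, 295]
t=15: [177, 178, 177, 175]
t=16: [296, 296, 296, 296]
t=17: [173, 173, 173, 173]
t=18: [296, 296, 296, 296]

Answer: [296, 296, 296, 296]
Key observation: The state at step 16, [296, 296, 296, 296], reappears at step 18: the system is in a cycle of period 2 from step 16 on.  Therefore the state at step 4594 equals the state at step 16 + ((4594 - 16) mod 2) = 16, which is [296, 296, 296, 296].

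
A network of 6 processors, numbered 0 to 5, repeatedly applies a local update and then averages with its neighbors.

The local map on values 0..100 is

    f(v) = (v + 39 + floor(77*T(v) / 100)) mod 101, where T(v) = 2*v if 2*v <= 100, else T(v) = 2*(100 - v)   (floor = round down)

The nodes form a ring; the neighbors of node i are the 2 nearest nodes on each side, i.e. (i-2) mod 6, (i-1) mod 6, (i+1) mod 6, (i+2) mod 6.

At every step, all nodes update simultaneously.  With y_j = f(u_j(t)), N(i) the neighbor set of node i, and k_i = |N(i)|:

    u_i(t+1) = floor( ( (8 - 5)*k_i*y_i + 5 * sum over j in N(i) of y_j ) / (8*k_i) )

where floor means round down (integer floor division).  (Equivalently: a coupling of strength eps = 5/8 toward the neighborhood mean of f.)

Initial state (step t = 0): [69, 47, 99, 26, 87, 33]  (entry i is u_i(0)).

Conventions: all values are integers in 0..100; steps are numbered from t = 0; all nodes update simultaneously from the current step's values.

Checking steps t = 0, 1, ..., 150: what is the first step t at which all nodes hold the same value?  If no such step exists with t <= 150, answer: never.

Simulating step by step:
t=0: [69, 47, 99, 26, 87, 33]  (not all equal)
t=1: [45, 39, 39, 26, 35, 32]  (not all equal)
t=2: [38, 31, 32, 20, 27, 25]  (not all equal)
t=3: [19, 28, 29, 39, 24, 23]  (not all equal)
t=4: [66, 39, 40, 47, 73, 72]  (not all equal)
t=5: [49, 45, 46, 49, 51, 51]  (not all equal)
t=6: [59, 57, 57, 59, 61, 61]  (not all equal)
t=7: [60, 60, 60, 60, 59, 59]  (not all equal)
t=8: [59, 59, 59, 59, 59, 59]  (all equal)

Answer: 8
Key observation: Synchronization is absorbing here: once all nodes are equal they stay equal, and step 8 is the first all-equal step.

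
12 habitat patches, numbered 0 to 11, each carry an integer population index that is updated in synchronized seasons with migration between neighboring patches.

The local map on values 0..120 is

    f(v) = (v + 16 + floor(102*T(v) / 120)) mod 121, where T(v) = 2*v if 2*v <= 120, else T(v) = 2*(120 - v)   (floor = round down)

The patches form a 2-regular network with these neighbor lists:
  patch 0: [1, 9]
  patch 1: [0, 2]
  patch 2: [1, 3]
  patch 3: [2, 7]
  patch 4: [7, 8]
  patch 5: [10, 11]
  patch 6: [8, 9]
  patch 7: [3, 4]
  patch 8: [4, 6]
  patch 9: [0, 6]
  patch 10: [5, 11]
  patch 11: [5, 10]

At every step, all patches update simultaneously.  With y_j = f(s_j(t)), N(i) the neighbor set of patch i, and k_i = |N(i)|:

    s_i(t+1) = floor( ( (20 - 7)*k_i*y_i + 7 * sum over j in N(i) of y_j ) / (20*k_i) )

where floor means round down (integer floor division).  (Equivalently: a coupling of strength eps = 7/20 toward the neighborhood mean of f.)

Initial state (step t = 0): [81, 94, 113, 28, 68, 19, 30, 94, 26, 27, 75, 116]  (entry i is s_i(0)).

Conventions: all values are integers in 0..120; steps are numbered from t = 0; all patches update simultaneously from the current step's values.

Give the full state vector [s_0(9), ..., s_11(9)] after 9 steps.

Answer: [33, 34, 30, 26, 39, 42, 91, 29, 78, 45, 42, 41]

Derivation:
t=0: [81, 94, 113, 28, 68, 19, 30, 94, 26, 27, 75, 116]
t=1: [48, 32, 34, 68, 53, 54, 93, 46, 81, 81, 44, 30]
t=2: [40, 89, 96, 55, 35, 45, 36, 27, 39, 37, 32, 72]
t=3: [28, 29, 33, 48, 86, 36, 93, 83, 39, 95, 77, 51]
t=4: [81, 95, 88, 40, 31, 86, 27, 36, 12, 42, 54, 48]
t=5: [34, 34, 30, 28, 92, 35, 67, 91, 63, 27, 36, 29]
t=6: [103, 105, 97, 82, 37, 107, 58, 44, 50, 85, 109, 100]
t=7: [28, 26, 31, 34, 82, 24, 45, 35, 48, 38, 23, 26]
t=8: [94, 89, 98, 106, 50, 80, 35, 97, 25, 95, 79, 83]
t=9: [33, 34, 30, 26, 39, 42, 91, 29, 78, 45, 42, 41]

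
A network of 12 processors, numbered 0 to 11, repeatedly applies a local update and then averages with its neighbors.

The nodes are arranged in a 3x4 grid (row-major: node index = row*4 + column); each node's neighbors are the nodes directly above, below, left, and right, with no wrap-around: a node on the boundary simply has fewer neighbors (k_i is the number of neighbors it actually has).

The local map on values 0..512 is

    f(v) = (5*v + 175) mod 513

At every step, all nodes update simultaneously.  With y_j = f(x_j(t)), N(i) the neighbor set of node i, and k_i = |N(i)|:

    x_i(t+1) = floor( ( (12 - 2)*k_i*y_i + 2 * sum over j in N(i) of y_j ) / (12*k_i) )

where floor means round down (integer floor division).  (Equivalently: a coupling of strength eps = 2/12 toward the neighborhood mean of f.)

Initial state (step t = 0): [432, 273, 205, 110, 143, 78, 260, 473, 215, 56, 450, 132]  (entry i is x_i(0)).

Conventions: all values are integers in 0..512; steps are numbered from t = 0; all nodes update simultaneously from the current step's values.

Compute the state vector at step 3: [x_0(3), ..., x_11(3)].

Answer: [401, 186, 122, 105, 417, 439, 206, 147, 166, 170, 392, 228]

Derivation:
t=0: [432, 273, 205, 110, 143, 78, 260, 473, 215, 56, 450, 132]
t=1: [267, 29, 181, 231, 345, 96, 419, 461, 256, 415, 378, 340]
t=2: [460, 304, 91, 293, 359, 164, 208, 404, 404, 197, 52, 316]
t=3: [401, 186, 122, 105, 417, 439, 206, 147, 166, 170, 392, 228]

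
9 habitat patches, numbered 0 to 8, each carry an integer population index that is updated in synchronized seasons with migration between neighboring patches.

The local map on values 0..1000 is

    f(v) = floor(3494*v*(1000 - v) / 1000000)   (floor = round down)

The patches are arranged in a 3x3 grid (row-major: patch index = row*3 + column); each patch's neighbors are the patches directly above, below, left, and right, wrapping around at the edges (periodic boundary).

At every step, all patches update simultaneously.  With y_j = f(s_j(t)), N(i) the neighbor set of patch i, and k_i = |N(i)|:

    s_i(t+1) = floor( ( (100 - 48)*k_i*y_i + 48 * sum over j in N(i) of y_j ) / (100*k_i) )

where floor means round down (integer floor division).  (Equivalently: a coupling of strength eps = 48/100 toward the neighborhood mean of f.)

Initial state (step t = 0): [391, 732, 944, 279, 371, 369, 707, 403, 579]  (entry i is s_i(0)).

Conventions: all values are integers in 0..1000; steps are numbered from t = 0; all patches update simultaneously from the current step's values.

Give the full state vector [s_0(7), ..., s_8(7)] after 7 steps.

Simulating step by step:
t=0: [391, 732, 944, 279, 371, 369, 707, 403, 579]
t=1: [707, 676, 477, 746, 788, 729, 762, 805, 749]
t=2: [727, 724, 793, 659, 622, 691, 639, 601, 670]
t=3: [703, 713, 647, 776, 794, 742, 789, 806, 756]
t=4: [702, 688, 745, 621, 601, 661, 605, 585, 645]
t=5: [747, 759, 712, 809, 819, 781, 817, 827, 791]
t=6: [633, 619, 669, 555, 541, 592, 544, 530, 580]
t=7: [820, 827, 801, 854, 858, 840, 857, 861, 844]

Answer: [820, 827, 801, 854, 858, 840, 857, 861, 844]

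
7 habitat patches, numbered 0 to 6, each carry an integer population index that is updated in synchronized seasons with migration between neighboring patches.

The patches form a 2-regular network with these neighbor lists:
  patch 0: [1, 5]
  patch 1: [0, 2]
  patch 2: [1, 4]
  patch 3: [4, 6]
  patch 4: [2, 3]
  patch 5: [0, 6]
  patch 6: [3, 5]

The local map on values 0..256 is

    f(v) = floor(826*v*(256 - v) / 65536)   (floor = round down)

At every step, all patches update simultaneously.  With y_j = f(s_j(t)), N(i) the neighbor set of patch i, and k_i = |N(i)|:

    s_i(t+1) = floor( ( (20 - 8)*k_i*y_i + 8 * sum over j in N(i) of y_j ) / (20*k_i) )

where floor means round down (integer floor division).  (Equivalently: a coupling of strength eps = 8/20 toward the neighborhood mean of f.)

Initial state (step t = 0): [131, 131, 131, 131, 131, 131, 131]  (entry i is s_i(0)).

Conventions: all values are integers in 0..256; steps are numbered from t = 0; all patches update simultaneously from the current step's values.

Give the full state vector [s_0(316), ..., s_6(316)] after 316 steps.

Answer: [129, 129, 129, 129, 129, 129, 129]
Key observation: The state at step 1, [206, 206, 206, 206, 206, 206, 206], reappears at step 3: the system is in a cycle of period 2 from step 1 on.  Therefore the state at step 316 equals the state at step 1 + ((316 - 1) mod 2) = 2, which is [129, 129, 129, 129, 129, 129, 129].

Derivation:
t=0: [131, 131, 131, 131, 131, 131, 131]
t=1: [206, 206, 206, 206, 206, 206, 206]
t=2: [129, 129, 129, 129, 129, 129, 129]
t=3: [206, 206, 206, 206, 206, 206, 206]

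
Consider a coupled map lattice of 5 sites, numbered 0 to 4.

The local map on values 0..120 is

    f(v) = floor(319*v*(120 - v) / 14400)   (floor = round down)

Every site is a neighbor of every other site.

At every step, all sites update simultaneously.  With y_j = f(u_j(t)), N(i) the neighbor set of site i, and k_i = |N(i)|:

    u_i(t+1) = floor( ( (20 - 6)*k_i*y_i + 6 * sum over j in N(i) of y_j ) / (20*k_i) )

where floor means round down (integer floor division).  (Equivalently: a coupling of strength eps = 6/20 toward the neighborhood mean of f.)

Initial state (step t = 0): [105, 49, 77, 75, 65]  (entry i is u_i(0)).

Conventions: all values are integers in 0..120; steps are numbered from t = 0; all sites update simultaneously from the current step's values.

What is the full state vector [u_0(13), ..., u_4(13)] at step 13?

Simulating step by step:
t=0: [105, 49, 77, 75, 65]
t=1: [46, 73, 70, 71, 74]
t=2: [75, 76, 76, 76, 75]
t=3: [74, 74, 74, 74, 74]
t=4: [75, 75, 75, 75, 75]
t=5: [74, 74, 74, 74, 74]
t=6: [75, 75, 75, 75, 75]
t=7: [74, 74, 74, 74, 74]
t=8: [75, 75, 75, 75, 75]
t=9: [74, 74, 74, 74, 74]
t=10: [75, 75, 75, 75, 75]
t=11: [74, 74, 74, 74, 74]
t=12: [75, 75, 75, 75, 75]
t=13: [74, 74, 74, 74, 74]

Answer: [74, 74, 74, 74, 74]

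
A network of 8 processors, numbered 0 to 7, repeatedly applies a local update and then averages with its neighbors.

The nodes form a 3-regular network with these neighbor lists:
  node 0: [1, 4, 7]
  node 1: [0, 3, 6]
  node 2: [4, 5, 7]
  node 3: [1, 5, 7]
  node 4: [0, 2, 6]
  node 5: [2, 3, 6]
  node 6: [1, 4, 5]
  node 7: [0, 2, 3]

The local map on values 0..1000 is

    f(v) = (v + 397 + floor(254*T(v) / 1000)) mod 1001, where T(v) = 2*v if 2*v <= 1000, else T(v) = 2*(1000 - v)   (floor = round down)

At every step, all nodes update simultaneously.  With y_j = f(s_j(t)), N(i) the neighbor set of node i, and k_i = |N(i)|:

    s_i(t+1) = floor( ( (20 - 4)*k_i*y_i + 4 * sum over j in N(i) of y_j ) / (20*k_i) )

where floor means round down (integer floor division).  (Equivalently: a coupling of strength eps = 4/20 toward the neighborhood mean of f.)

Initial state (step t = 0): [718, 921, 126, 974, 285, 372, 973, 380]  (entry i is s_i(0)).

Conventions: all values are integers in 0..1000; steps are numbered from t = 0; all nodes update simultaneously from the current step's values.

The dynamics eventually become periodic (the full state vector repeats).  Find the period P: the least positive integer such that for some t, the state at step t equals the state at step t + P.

Simulating step by step:
t=0: [718, 921, 126, 974, 285, 372, 973, 380]
t=1: [349, 353, 653, 458, 742, 855, 448, 857]
t=2: [839, 815, 241, 174, 296, 284, 158, 342]
t=3: [390, 350, 780, 663, 788, 796, 639, 845]
t=4: [890, 834, 289, 286, 332, 285, 275, 355]
t=5: [415, 383, 842, 800, 849, 825, 784, 879]
t=6: [125, 819, 318, 345, 298, 307, 338, 311]
t=7: [602, 405, 872, 868, 834, 867, 858, 850]
t=8: [202, 61, 330, 308, 308, 330, 304, 315]
t=9: [708, 551, 890, 839, 852, 889, 833, 861]
t=10: [256, 198, 338, 309, 318, 337, 306, 322]
t=11: [789, 722, 902, 855, 870, 899, 851, 875]
t=12: [295, 269, 345, 321, 329, 343, 320, 331]
t=13: [845, 815, 913, 878, 890, 909, 877, 892]
t=14: [321, 309, 351, 334, 339, 349, 334, 340]
t=15: [883, 868, 923, 899, 906, 920, 899, 907]
t=16: [339, 333, 356, 345, 348, 354, 345, 349]
t=17: [909, 902, 931, 917, 920, 928, 916, 922]
t=18: [351, 348, 361, 354, 355, 359, 354, 356]
t=19: [926, 922, 939, 930, 932, 937, 930, 932]
t=20: [359, 357, 364, 361, 361, 364, 361, 361]
t=21: [938, 936, 944, 940, 941, 944, 940, 941]
t=22: [365, 364, 367, 366, 366, 367, 366, 366]
t=23: [947, 945, 949, 947, 948, 949, 947, 948]
t=24: [369, 368, 370, 369, 369, 369, 369, 369]
t=25: [952, 951, 953, 952, 953, 953, 952, 953]
t=26: [371, 371, 372, 371, 372, 372, 371, 372]
t=27: [956, 956, 957, 956, 956, 956, 956, 956]
t=28: [374, 374, 374, 374, 374, 374, 374, 374]
t=29: [960, 960, 960, 960, 960, 960, 960, 960]
t=30: [376, 376, 376, 376, 376, 376, 376, 376]
t=31: [964, 964, 964, 964, 964, 964, 964, 964]
t=32: [378, 378, 378, 378, 378, 378, 378, 378]
t=33: [967, 967, 967, 967, 967, 967, 967, 967]
t=34: [379, 379, 379, 379, 379, 379, 379, 379]
t=35: [968, 968, 968, 968, 968, 968, 968, 968]
t=36: [380, 380, 380, 380, 380, 380, 380, 380]
t=37: [970, 970, 970, 970, 970, 970, 970, 970]
t=38: [381, 381, 381, 381, 381, 381, 381, 381]
t=39: [971, 971, 971, 971, 971, 971, 971, 971]
t=40: [381, 381, 381, 381, 381, 381, 381, 381]

Answer: 2
Key observation: The state at step 38, [381, 381, 381, 381, 381, 381, 381, 381], reappears at step 40 — and no state repeats earlier — so the cycle the system enters has period 2.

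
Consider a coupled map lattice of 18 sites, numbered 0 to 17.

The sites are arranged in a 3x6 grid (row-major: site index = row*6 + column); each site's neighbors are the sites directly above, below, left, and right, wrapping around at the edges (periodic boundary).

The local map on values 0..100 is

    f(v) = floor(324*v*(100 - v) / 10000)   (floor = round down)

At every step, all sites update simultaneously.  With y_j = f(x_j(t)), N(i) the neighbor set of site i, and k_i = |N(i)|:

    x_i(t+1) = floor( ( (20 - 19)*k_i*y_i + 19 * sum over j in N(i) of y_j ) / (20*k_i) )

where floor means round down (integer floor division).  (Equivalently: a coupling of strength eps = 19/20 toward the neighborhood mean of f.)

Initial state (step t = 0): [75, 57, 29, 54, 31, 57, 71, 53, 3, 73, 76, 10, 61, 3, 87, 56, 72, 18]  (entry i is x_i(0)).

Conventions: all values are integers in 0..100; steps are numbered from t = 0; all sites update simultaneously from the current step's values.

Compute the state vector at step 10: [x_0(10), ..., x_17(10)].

Answer: [80, 80, 80, 80, 80, 80, 80, 80, 80, 80, 80, 80, 80, 80, 80, 80, 80, 80]

Derivation:
t=0: [75, 57, 29, 54, 31, 57, 71, 53, 3, 73, 76, 10, 61, 3, 87, 56, 72, 18]
t=1: [74, 55, 51, 69, 70, 52, 61, 42, 58, 57, 56, 61, 47, 65, 40, 61, 63, 61]
t=2: [78, 73, 76, 75, 75, 71, 74, 77, 78, 75, 74, 78, 72, 78, 77, 75, 75, 77]
t=3: [63, 56, 58, 59, 61, 57, 58, 58, 58, 59, 58, 61, 57, 60, 57, 59, 59, 61]
t=4: [78, 77, 78, 77, 78, 76, 77, 78, 78, 78, 77, 77, 76, 78, 77, 78, 77, 78]
t=5: [57, 55, 56, 55, 57, 55, 56, 55, 55, 55, 56, 57, 55, 56, 55, 56, 55, 57]
t=6: [79, 79, 79, 79, 79, 79, 79, 79, 79, 79, 79, 79, 79, 79, 79, 79, 79, 79]
t=7: [53, 53, 53, 53, 53, 53, 53, 53, 53, 53, 53, 53, 53, 53, 53, 53, 53, 53]
t=8: [80, 80, 80, 80, 80, 80, 80, 80, 80, 80, 80, 80, 80, 80, 80, 80, 80, 80]
t=9: [51, 51, 51, 51, 51, 51, 51, 51, 51, 51, 51, 51, 51, 51, 51, 51, 51, 51]
t=10: [80, 80, 80, 80, 80, 80, 80, 80, 80, 80, 80, 80, 80, 80, 80, 80, 80, 80]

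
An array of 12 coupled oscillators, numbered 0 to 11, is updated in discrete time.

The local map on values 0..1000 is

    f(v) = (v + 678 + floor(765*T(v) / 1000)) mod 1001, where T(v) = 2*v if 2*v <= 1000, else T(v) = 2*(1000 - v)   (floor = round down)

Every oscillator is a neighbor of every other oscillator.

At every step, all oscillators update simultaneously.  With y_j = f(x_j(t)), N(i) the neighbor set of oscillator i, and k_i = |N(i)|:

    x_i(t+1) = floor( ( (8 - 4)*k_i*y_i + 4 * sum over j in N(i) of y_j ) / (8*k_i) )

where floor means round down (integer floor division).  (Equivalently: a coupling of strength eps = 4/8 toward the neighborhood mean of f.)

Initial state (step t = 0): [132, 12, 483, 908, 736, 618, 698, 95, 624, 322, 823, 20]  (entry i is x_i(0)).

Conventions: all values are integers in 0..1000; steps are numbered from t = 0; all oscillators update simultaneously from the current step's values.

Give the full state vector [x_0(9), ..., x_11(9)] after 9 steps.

Simulating step by step:
t=0: [132, 12, 483, 908, 736, 618, 698, 95, 624, 322, 823, 20]
t=1: [398, 715, 801, 723, 764, 793, 773, 810, 791, 616, 743, 724]
t=2: [745, 811, 790, 809, 800, 792, 797, 788, 793, 835, 805, 809]
t=3: [796, 780, 785, 781, 783, 785, 783, 786, 784, 774, 782, 781]
t=4: [788, 792, 790, 792, 791, 790, 791, 790, 791, 793, 791, 792]
t=5: [788, 787, 787, 787, 787, 787, 787, 787, 787, 786, 787, 787]
t=6: [789, 789, 789, 789, 789, 789, 789, 789, 789, 789, 789, 789]
t=7: [788, 788, 788, 788, 788, 788, 788, 788, 788, 788, 788, 788]
t=8: [789, 789, 789, 789, 789, 789, 789, 789, 789, 789, 789, 789]
t=9: [788, 788, 788, 788, 788, 788, 788, 788, 788, 788, 788, 788]

Answer: [788, 788, 788, 788, 788, 788, 788, 788, 788, 788, 788, 788]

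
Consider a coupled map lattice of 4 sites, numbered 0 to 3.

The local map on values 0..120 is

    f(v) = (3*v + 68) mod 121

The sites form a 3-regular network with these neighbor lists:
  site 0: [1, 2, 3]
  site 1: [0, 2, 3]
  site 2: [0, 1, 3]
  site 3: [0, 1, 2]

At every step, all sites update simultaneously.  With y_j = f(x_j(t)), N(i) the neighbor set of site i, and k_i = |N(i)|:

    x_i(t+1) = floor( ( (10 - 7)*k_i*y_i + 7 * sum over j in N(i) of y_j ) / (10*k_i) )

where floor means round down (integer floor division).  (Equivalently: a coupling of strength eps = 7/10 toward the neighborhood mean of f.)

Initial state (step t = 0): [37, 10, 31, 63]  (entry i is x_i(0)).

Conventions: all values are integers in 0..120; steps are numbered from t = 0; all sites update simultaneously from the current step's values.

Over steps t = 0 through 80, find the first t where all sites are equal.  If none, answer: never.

Answer: 3
Key observation: Synchronization is absorbing here: once all sites are equal they stay equal, and step 3 is the first all-equal step.

Derivation:
t=0: [37, 10, 31, 63]  (not all equal)
t=1: [53, 55, 51, 50]  (not all equal)
t=2: [103, 104, 103, 103]  (not all equal)
t=3: [14, 14, 14, 14]  (all equal)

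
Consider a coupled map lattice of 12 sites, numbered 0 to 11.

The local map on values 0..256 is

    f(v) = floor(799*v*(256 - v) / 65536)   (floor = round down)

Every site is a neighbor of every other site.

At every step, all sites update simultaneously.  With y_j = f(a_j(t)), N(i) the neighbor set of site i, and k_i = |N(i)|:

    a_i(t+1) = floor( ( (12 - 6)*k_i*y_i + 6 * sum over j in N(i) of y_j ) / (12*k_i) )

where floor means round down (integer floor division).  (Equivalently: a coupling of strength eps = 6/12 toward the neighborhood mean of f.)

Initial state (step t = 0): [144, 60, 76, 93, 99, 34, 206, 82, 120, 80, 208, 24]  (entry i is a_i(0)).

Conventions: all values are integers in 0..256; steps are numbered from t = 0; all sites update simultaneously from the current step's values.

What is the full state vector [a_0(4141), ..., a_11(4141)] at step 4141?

Simulating step by step:
t=0: [144, 60, 76, 93, 99, 34, 206, 82, 120, 80, 208, 24]
t=1: [172, 147, 158, 166, 168, 124, 139, 161, 172, 160, 137, 113]
t=2: [182, 191, 188, 185, 184, 193, 192, 187, 182, 187, 192, 192]
t=3: [159, 153, 155, 157, 157, 152, 152, 156, 159, 156, 152, 152]
t=4: [189, 191, 190, 189, 189, 191, 191, 190, 189, 190, 191, 191]
t=5: [153, 151, 152, 153, 153, 151, 151, 152, 153, 152, 151, 151]
t=6: [192, 192, 192, 192, 192, 192, 192, 192, 192, 192, 192, 192]
t=7: [149, 149, 149, 149, 149, 149, 149, 149, 149, 149, 149, 149]
t=8: [194, 194, 194, 194, 194, 194, 194, 194, 194, 194, 194, 194]
t=9: [146, 146, 146, 146, 146, 146, 146, 146, 146, 146, 146, 146]
t=10: [195, 195, 195, 195, 195, 195, 195, 195, 195, 195, 195, 195]
t=11: [145, 145, 145, 145, 145, 145, 145, 145, 145, 145, 145, 145]
t=12: [196, 196, 196, 196, 196, 196, 196, 196, 196, 196, 196, 196]
t=13: [143, 143, 143, 143, 143, 143, 143, 143, 143, 143, 143, 143]
t=14: [197, 197, 197, 197, 197, 197, 197, 197, 197, 197, 197, 197]
t=15: [141, 141, 141, 141, 141, 141, 141, 141, 141, 141, 141, 141]
t=16: [197, 197, 197, 197, 197, 197, 197, 197, 197, 197, 197, 197]

Answer: [141, 141, 141, 141, 141, 141, 141, 141, 141, 141, 141, 141]
Key observation: The state at step 14, [197, 197, 197, 197, 197, 197, 197, 197, 197, 197, 197, 197], reappears at step 16: the system is in a cycle of period 2 from step 14 on.  Therefore the state at step 4141 equals the state at step 14 + ((4141 - 14) mod 2) = 15, which is [141, 141, 141, 141, 141, 141, 141, 141, 141, 141, 141, 141].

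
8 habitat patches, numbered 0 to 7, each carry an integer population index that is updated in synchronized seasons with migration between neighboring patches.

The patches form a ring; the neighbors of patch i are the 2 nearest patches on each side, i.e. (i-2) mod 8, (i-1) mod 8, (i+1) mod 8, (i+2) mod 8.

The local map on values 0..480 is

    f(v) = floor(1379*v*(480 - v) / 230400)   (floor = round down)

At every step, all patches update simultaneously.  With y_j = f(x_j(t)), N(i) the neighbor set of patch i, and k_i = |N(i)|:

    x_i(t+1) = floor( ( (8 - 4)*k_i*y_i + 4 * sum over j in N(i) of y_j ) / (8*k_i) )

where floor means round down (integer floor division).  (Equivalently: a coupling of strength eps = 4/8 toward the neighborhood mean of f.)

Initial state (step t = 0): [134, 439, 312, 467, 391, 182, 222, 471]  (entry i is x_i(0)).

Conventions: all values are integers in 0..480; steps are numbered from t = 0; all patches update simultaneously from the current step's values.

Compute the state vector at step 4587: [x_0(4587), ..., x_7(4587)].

Simulating step by step:
t=0: [134, 439, 312, 467, 391, 182, 222, 471]
t=1: [236, 134, 235, 137, 230, 238, 275, 143]
t=2: [327, 295, 327, 304, 335, 328, 333, 306]
t=3: [303, 317, 303, 311, 296, 301, 296, 310]
t=4: [318, 313, 318, 316, 322, 320, 322, 317]
t=5: [308, 310, 308, 308, 305, 306, 305, 308]
t=6: [317, 316, 317, 317, 318, 318, 318, 317]
t=7: [309, 309, 309, 308, 308, 308, 308, 308]
t=8: [316, 316, 316, 316, 316, 317, 316, 316]
t=9: [310, 310, 310, 309, 309, 309, 309, 309]
t=10: [315, 315, 315, 315, 315, 316, 315, 315]
t=11: [311, 311, 311, 310, 310, 310, 310, 310]
t=12: [314, 314, 314, 314, 314, 315, 314, 314]
t=13: [311, 311, 311, 311, 311, 311, 311, 311]
t=14: [314, 314, 314, 314, 314, 314, 314, 314]
t=15: [311, 311, 311, 311, 311, 311, 311, 311]

Answer: [311, 311, 311, 311, 311, 311, 311, 311]
Key observation: The state at step 13, [311, 311, 311, 311, 311, 311, 311, 311], reappears at step 15: the system is in a cycle of period 2 from step 13 on.  Therefore the state at step 4587 equals the state at step 13 + ((4587 - 13) mod 2) = 13, which is [311, 311, 311, 311, 311, 311, 311, 311].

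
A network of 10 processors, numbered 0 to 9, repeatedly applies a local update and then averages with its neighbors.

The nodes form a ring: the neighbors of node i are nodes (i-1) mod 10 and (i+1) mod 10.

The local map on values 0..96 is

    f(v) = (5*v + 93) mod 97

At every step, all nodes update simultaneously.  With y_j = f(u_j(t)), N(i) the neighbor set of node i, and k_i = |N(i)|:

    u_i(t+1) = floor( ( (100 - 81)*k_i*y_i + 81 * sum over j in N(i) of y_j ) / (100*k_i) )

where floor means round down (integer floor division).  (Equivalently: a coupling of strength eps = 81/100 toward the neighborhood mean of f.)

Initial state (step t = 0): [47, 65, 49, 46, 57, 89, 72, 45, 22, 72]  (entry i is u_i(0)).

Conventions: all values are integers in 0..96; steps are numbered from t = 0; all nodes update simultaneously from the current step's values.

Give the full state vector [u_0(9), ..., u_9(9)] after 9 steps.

Simulating step by step:
t=0: [47, 65, 49, 46, 57, 89, 72, 45, 22, 72]
t=1: [45, 39, 34, 60, 50, 71, 44, 35, 38, 30]
t=2: [63, 56, 53, 49, 36, 41, 58, 59, 66, 56]
t=3: [70, 50, 64, 68, 36, 70, 20, 51, 39, 37]
t=4: [65, 42, 44, 50, 55, 81, 63, 87, 74, 76]
t=5: [44, 23, 30, 49, 40, 41, 26, 46, 66, 58]
t=6: [47, 31, 34, 29, 22, 13, 21, 32, 56, 40]
t=7: [29, 53, 52, 39, 44, 16, 49, 46, 40, 48]
t=8: [52, 55, 76, 51, 73, 42, 52, 25, 30, 26]
t=9: [54, 74, 70, 73, 41, 55, 26, 49, 30, 50]

Answer: [54, 74, 70, 73, 41, 55, 26, 49, 30, 50]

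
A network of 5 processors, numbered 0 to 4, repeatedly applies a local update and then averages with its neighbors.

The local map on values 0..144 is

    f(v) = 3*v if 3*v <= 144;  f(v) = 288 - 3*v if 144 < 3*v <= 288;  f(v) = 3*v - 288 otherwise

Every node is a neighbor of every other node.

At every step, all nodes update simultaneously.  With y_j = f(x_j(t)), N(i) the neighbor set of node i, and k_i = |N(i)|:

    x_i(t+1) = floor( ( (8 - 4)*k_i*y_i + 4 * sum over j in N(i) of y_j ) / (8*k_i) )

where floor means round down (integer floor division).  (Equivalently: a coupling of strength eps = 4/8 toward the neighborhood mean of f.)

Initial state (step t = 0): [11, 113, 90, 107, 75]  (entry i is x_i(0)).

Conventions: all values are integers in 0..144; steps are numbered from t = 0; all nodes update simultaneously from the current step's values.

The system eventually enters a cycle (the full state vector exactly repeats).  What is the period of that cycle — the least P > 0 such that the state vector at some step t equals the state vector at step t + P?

Simulating step by step:
t=0: [11, 113, 90, 107, 75]
t=1: [37, 43, 31, 37, 48]
t=2: [115, 121, 108, 115, 127]
t=3: [61, 67, 53, 61, 74]
t=4: [100, 94, 109, 100, 86]
t=5: [16, 14, 27, 16, 23]
t=6: [54, 51, 66, 54, 61]
t=7: [120, 123, 106, 120, 112]
t=8: [64, 68, 49, 64, 55]
t=9: [103, 99, 120, 103, 113]
t=10: [29, 25, 48, 29, 40]
t=11: [96, 92, 118, 96, 109]
t=12: [14, 19, 39, 14, 29]
t=13: [58, 64, 87, 58, 75]
t=14: [94, 87, 61, 94, 75]
t=15: [28, 36, 65, 28, 49]
t=16: [95, 104, 98, 95, 116]
t=17: [13, 21, 14, 13, 34]
t=18: [50, 59, 51, 50, 73]
t=19: [125, 115, 124, 125, 99]
t=20: [73, 61, 72, 73, 43]
t=21: [81, 94, 82, 81, 103]
t=22: [36, 22, 35, 36, 27]
t=23: [99, 83, 97, 99, 88]
t=24: [13, 25, 11, 13, 19]
t=25: [45, 58, 42, 45, 51]
t=26: [131, 123, 127, 131, 131]
t=27: [100, 91, 96, 100, 100]
t=28: [10, 12, 6, 10, 10]
t=29: [29, 31, 24, 29, 29]
t=30: [85, 88, 80, 85, 85]
t=31: [33, 30, 39, 33, 33]
t=32: [100, 96, 106, 100, 100]
t=33: [12, 8, 19, 12, 12]
t=34: [37, 32, 45, 37, 37]
t=35: [112, 106, 121, 112, 112]
t=36: [49, 42, 59, 49, 49]
t=37: [135, 129, 124, 135, 135]
t=38: [110, 103, 98, 110, 110]
t=39: [34, 27, 21, 34, 34]
t=40: [94, 86, 79, 94, 94]
t=41: [14, 23, 31, 14, 14]
t=42: [51, 61, 70, 51, 51]
t=43: [124, 112, 102, 124, 124]
t=44: [71, 57, 46, 71, 71]
t=45: [88, 103, 111, 88, 88]
t=46: [26, 25, 34, 26, 26]
t=47: [80, 79, 89, 80, 80]
t=48: [45, 46, 34, 45, 45]
t=49: [131, 132, 118, 131, 131]
t=50: [100, 101, 85, 100, 100]
t=51: [15, 16, 22, 15, 15]
t=52: [48, 49, 55, 48, 48]
t=53: [141, 139, 133, 141, 141]
t=54: [131, 129, 122, 131, 131]
t=55: [100, 98, 90, 100, 100]
t=56: [12, 9, 14, 12, 12]
t=57: [35, 32, 37, 35, 35]
t=58: [104, 101, 106, 104, 104]
t=59: [23, 20, 25, 23, 23]
t=60: [68, 65, 70, 68, 68]
t=61: [84, 87, 82, 84, 84]
t=62: [35, 32, 37, 35, 35]

Answer: 5
Key observation: The state at step 57, [35, 32, 37, 35, 35], reappears at step 62 — and no state repeats earlier — so the cycle the system enters has period 5.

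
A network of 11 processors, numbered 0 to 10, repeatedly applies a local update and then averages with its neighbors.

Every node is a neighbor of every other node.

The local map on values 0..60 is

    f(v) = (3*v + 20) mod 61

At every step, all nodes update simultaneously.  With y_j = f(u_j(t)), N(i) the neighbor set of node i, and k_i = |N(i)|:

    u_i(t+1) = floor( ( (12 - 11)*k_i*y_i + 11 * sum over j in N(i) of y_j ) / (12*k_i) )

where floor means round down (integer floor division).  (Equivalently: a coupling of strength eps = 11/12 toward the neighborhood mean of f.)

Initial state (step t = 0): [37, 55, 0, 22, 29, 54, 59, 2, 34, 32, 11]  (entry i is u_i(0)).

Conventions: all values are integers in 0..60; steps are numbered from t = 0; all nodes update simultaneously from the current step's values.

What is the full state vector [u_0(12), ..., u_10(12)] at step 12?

Simulating step by step:
t=0: [37, 55, 0, 22, 29, 54, 59, 2, 34, 32, 11]
t=1: [28, 28, 28, 28, 28, 27, 28, 28, 28, 27, 27]
t=2: [42, 42, 42, 42, 42, 42, 42, 42, 42, 42, 42]
t=3: [24, 24, 24, 24, 24, 24, 24, 24, 24, 24, 24]
t=4: [31, 31, 31, 31, 31, 31, 31, 31, 31, 31, 31]
t=5: [52, 52, 52, 52, 52, 52, 52, 52, 52, 52, 52]
t=6: [54, 54, 54, 54, 54, 54, 54, 54, 54, 54, 54]
t=7: [60, 60, 60, 60, 60, 60, 60, 60, 60, 60, 60]
t=8: [17, 17, 17, 17, 17, 17, 17, 17, 17, 17, 17]
t=9: [10, 10, 10, 10, 10, 10, 10, 10, 10, 10, 10]
t=10: [50, 50, 50, 50, 50, 50, 50, 50, 50, 50, 50]
t=11: [48, 48, 48, 48, 48, 48, 48, 48, 48, 48, 48]
t=12: [42, 42, 42, 42, 42, 42, 42, 42, 42, 42, 42]

Answer: [42, 42, 42, 42, 42, 42, 42, 42, 42, 42, 42]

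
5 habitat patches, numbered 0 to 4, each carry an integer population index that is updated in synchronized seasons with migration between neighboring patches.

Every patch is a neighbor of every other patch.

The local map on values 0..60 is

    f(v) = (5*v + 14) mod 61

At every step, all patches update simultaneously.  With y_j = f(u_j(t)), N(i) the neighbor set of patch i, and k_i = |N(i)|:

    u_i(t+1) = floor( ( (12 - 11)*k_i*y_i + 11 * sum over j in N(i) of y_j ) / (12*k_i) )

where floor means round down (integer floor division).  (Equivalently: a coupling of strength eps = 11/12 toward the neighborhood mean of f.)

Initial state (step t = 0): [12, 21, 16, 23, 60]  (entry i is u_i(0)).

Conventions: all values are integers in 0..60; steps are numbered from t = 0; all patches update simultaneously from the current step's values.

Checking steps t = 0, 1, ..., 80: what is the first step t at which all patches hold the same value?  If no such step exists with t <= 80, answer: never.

Simulating step by step:
t=0: [12, 21, 16, 23, 60]  (not all equal)
t=1: [25, 19, 22, 26, 26]  (not all equal)
t=2: [22, 18, 25, 22, 22]  (not all equal)
t=3: [14, 8, 12, 14, 14]  (not all equal)
t=4: [27, 23, 29, 27, 27]  (not all equal)
t=5: [24, 27, 23, 24, 24]  (not all equal)
t=6: [14, 12, 15, 14, 14]  (not all equal)
t=7: [21, 23, 21, 21, 21]  (not all equal)
t=8: [46, 53, 46, 46, 46]  (not all equal)
t=9: [8, 2, 8, 8, 8]  (not all equal)
t=10: [47, 51, 47, 47, 47]  (not all equal)
t=11: [9, 6, 9, 9, 9]  (not all equal)
t=12: [55, 57, 55, 55, 55]  (not all equal)
t=13: [47, 45, 47, 47, 47]  (not all equal)
t=14: [16, 9, 16, 16, 16]  (not all equal)
t=15: [38, 35, 38, 38, 38]  (not all equal)
t=16: [17, 19, 17, 17, 17]  (not all equal)
t=17: [40, 38, 40, 40, 40]  (not all equal)
t=18: [28, 30, 28, 28, 28]  (not all equal)
t=19: [34, 32, 34, 34, 34]  (not all equal)
t=20: [12, 5, 12, 12, 12]  (not all equal)
t=21: [18, 15, 18, 18, 18]  (not all equal)
t=22: [39, 41, 39, 39, 39]  (not all equal)
t=23: [28, 26, 28, 28, 28]  (not all equal)
t=24: [29, 31, 29, 29, 29]  (not all equal)
t=25: [39, 37, 39, 39, 39]  (not all equal)
t=26: [23, 25, 23, 23, 23]  (not all equal)
t=27: [9, 7, 9, 9, 9]  (not all equal)
t=28: [56, 58, 56, 56, 56]  (not all equal)
t=29: [52, 50, 52, 52, 52]  (not all equal)
t=30: [27, 29, 27, 27, 27]  (not all equal)
t=31: [29, 27, 29, 29, 29]  (not all equal)
t=32: [34, 36, 34, 34, 34]  (not all equal)
t=33: [3, 1, 3, 3, 3]  (not all equal)
t=34: [26, 28, 26, 26, 26]  (not all equal)
t=35: [24, 22, 24, 24, 24]  (not all equal)
t=36: [9, 11, 9, 9, 9]  (not all equal)
t=37: [47, 54, 47, 47, 47]  (not all equal)
t=38: [13, 7, 13, 13, 13]  (not all equal)
t=39: [25, 20, 25, 25, 25]  (not all equal)
t=40: [25, 20, 25, 25, 25]  (not all equal)

Answer: never
Key observation: The state at step 39 reappears at step 40 — the system is in a cycle of period 1 from step 39 on.  No step 0..40 is synchronized, and the cycle repeats forever, so no step up to 80 (or ever) has all patches equal.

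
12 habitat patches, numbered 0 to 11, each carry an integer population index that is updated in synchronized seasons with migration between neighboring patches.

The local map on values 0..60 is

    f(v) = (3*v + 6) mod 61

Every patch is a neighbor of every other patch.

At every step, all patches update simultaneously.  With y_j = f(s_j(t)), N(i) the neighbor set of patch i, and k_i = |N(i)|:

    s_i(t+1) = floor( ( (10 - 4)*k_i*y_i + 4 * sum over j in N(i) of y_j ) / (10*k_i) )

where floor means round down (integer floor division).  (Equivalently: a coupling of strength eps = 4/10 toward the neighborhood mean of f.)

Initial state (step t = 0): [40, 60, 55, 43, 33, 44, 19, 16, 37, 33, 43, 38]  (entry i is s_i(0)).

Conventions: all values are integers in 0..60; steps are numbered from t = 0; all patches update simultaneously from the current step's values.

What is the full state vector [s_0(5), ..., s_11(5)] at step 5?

Simulating step by step:
t=0: [40, 60, 55, 43, 33, 44, 19, 16, 37, 33, 43, 38]
t=1: [15, 14, 40, 20, 37, 22, 14, 43, 44, 37, 20, 46]
t=2: [40, 39, 14, 15, 43, 18, 39, 19, 21, 43, 15, 24]
t=3: [12, 10, 36, 38, 17, 43, 10, 10, 14, 17, 38, 19]
t=4: [41, 38, 47, 51, 50, 25, 38, 38, 45, 50, 51, 19]
t=5: [18, 47, 28, 35, 33, 25, 47, 47, 24, 33, 35, 15]

Answer: [18, 47, 28, 35, 33, 25, 47, 47, 24, 33, 35, 15]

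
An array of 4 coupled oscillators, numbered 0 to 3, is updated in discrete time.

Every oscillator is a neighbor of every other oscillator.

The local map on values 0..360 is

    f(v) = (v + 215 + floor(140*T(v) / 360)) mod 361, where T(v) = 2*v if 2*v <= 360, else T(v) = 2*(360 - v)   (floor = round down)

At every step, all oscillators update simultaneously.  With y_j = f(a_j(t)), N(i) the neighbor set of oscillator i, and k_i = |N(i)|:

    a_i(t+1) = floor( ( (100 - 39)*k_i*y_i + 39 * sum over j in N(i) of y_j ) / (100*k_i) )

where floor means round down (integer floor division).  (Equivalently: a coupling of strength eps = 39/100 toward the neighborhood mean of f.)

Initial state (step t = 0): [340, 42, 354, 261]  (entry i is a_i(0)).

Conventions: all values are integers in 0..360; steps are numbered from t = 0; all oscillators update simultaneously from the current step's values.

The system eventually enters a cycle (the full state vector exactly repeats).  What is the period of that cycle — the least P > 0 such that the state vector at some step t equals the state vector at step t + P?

Simulating step by step:
t=0: [340, 42, 354, 261]
t=1: [217, 255, 219, 209]
t=2: [182, 186, 182, 181]
t=3: [174, 174, 174, 174]
t=4: [163, 163, 163, 163]
t=5: [143, 143, 143, 143]
t=6: [108, 108, 108, 108]
t=7: [46, 46, 46, 46]
t=8: [296, 296, 296, 296]
t=9: [199, 199, 199, 199]
t=10: [178, 178, 178, 178]
t=11: [170, 170, 170, 170]
t=12: [156, 156, 156, 156]
t=13: [131, 131, 131, 131]
t=14: [86, 86, 86, 86]
t=15: [6, 6, 6, 6]
t=16: [225, 225, 225, 225]
t=17: [184, 184, 184, 184]
t=18: [174, 174, 174, 174]

Answer: 15
Key observation: The state at step 3, [174, 174, 174, 174], reappears at step 18 — and no state repeats earlier — so the cycle the system enters has period 15.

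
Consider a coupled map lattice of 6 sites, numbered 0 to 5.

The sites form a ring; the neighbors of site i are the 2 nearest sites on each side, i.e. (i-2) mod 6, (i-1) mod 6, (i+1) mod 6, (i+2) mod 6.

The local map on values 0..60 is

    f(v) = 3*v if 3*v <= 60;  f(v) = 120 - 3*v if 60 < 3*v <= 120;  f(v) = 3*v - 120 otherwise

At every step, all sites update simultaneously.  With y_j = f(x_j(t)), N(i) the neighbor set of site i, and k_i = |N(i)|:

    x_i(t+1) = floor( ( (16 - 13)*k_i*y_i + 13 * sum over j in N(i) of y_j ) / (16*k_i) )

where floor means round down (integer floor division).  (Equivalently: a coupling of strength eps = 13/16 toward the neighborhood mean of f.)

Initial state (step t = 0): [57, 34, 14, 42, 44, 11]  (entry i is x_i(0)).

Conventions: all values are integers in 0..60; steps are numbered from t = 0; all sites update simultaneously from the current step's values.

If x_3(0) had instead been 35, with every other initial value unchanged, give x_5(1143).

Simulating step by step:
t=0: [57, 34, 14, 35, 44, 11]
t=1: [30, 32, 27, 24, 30, 25]
t=2: [33, 37, 34, 37, 38, 35]
t=3: [13, 14, 12, 11, 13, 11]
t=4: [37, 36, 37, 36, 35, 37]
t=5: [10, 10, 11, 11, 10, 11]
t=6: [31, 31, 31, 31, 31, 31]
t=7: [27, 27, 27, 27, 27, 27]
t=8: [39, 39, 39, 39, 39, 39]
t=9: [3, 3, 3, 3, 3, 3]
t=10: [9, 9, 9, 9, 9, 9]
t=11: [27, 27, 27, 27, 27, 27]

Answer: x_5(1143) = 27
Key observation: The state at step 7, [27, 27, 27, 27, 27, 27], reappears at step 11: the system is in a cycle of period 4 from step 7 on.  Therefore the state at step 1143 equals the state at step 7 + ((1143 - 7) mod 4) = 7, which is [27, 27, 27, 27, 27, 27].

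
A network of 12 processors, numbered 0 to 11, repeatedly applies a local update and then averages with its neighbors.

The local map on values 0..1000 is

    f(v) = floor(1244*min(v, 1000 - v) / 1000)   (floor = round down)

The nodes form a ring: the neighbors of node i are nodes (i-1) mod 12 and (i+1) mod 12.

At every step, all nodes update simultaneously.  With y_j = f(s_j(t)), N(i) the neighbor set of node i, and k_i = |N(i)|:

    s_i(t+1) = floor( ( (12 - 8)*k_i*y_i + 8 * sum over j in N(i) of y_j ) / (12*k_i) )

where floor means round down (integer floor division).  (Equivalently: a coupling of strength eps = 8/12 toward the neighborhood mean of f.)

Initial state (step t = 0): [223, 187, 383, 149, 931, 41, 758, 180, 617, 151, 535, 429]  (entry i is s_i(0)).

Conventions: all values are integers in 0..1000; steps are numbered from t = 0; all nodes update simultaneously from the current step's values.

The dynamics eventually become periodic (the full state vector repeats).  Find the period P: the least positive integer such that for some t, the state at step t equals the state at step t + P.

Answer: 4
Key observation: The state at step 36, [508, 543, 582, 603, 607, 607, 603, 582, 543, 508, 490, 490], reappears at step 40 — and no state repeats earlier — so the cycle the system enters has period 4.

Derivation:
t=0: [223, 187, 383, 149, 931, 41, 758, 180, 617, 151, 535, 429]
t=1: [347, 328, 297, 248, 107, 145, 191, 333, 295, 413, 432, 462]
t=2: [471, 402, 361, 270, 207, 183, 277, 339, 431, 472, 541, 514]
t=3: [563, 511, 428, 347, 273, 276, 330, 433, 514, 564, 587, 586]
t=4: [555, 561, 523, 434, 371, 364, 430, 517, 561, 553, 523, 523]
t=5: [564, 564, 559, 531, 484, 482, 528, 560, 567, 565, 580, 579]
t=6: [535, 544, 557, 577, 594, 596, 577, 557, 542, 533, 528, 529]
t=7: [576, 565, 548, 527, 511, 511, 526, 548, 566, 578, 584, 583]
t=8: [528, 543, 563, 586, 601, 601, 586, 563, 541, 526, 519, 520]
t=9: [584, 566, 542, 518, 502, 502, 518, 542, 567, 585, 594, 594]
t=10: [520, 541, 569, 595, 612, 612, 595, 568, 541, 519, 508, 509]
t=11: [592, 567, 536, 507, 489, 489, 507, 536, 568, 593, 606, 606]
t=12: [511, 540, 576, 599, 609, 609, 599, 575, 540, 511, 495, 495]
t=13: [598, 569, 532, 503, 490, 490, 504, 532, 569, 598, 612, 612]
t=14: [506, 539, 578, 603, 612, 611, 602, 578, 539, 506, 488, 488]
t=15: [598, 570, 530, 499, 486, 486, 500, 530, 570, 598, 609, 609]
t=16: [506, 539, 579, 602, 609, 610, 603, 580, 539, 506, 490, 490]
t=17: [598, 570, 530, 501, 488, 488, 500, 529, 569, 598, 610, 610]
t=18: [506, 539, 579, 603, 611, 612, 604, 581, 540, 507, 490, 490]
t=19: [598, 570, 529, 499, 486, 485, 498, 528, 568, 598, 610, 610]
t=20: [506, 539, 579, 603, 609, 608, 603, 581, 541, 507, 490, 490]
t=21: [598, 570, 529, 500, 488, 488, 500, 528, 568, 597, 610, 610]
t=22: [506, 539, 580, 604, 612, 612, 605, 582, 541, 507, 490, 490]
t=23: [598, 569, 529, 498, 485, 485, 497, 526, 567, 597, 610, 610]
t=24: [507, 540, 580, 602, 608, 608, 603, 581, 542, 508, 490, 490]
t=25: [598, 569, 529, 501, 489, 489, 500, 527, 567, 596, 610, 610]
t=26: [507, 540, 580, 604, 612, 612, 606, 582, 542, 508, 490, 490]
t=27: [598, 569, 528, 498, 485, 484, 497, 526, 566, 596, 610, 610]
t=28: [507, 541, 580, 603, 608, 607, 603, 582, 543, 508, 490, 490]
t=29: [597, 568, 528, 500, 489, 489, 500, 526, 566, 596, 610, 610]
t=30: [507, 541, 582, 605, 612, 612, 606, 583, 543, 508, 490, 490]
t=31: [597, 567, 526, 497, 485, 484, 496, 525, 566, 596, 610, 610]
t=32: [508, 542, 581, 603, 607, 607, 603, 582, 543, 508, 490, 490]
t=33: [596, 567, 527, 500, 489, 489, 500, 526, 566, 596, 610, 610]
t=34: [508, 542, 582, 606, 612, 612, 606, 583, 543, 508, 490, 490]
t=35: [596, 566, 526, 497, 484, 484, 496, 525, 566, 596, 610, 610]
t=36: [508, 543, 582, 603, 607, 607, 603, 582, 543, 508, 490, 490]
t=37: [596, 566, 526, 500, 489, 489, 500, 526, 566, 596, 610, 610]
t=38: [508, 543, 583, 606, 612, 612, 606, 583, 543, 508, 490, 490]
t=39: [596, 566, 525, 496, 484, 484, 496, 525, 566, 596, 610, 610]
t=40: [508, 543, 582, 603, 607, 607, 603, 582, 543, 508, 490, 490]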